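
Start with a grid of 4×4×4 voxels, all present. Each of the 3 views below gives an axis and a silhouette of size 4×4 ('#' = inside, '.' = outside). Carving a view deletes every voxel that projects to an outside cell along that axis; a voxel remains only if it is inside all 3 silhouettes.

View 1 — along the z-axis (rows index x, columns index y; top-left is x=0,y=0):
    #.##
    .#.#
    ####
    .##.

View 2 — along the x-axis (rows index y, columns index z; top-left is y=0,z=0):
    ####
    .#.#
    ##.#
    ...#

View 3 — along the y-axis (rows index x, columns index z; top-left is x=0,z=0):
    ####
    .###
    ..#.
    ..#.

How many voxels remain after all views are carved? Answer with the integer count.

voxel count = 12

initial block: 4^3 = 64
V1 z: intersect with XY mask (11 set) -- 44 left
V2 x: intersect with YZ mask (10 set) -- 26 left
V3 y: intersect with XZ mask (9 set) -- 12 left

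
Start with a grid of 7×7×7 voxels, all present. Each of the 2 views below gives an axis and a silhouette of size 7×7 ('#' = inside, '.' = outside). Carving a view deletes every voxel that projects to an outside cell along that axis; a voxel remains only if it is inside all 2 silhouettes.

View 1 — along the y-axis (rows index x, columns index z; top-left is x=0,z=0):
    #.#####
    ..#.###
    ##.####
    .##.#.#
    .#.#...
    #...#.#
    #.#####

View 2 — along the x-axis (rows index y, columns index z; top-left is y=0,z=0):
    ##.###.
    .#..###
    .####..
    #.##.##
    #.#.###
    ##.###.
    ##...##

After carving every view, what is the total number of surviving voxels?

before carving: 343 voxels (7×7×7)
[1] y-view keeps 31 columns → grid now 217
[2] x-view keeps 32 columns → grid now 141

141 voxels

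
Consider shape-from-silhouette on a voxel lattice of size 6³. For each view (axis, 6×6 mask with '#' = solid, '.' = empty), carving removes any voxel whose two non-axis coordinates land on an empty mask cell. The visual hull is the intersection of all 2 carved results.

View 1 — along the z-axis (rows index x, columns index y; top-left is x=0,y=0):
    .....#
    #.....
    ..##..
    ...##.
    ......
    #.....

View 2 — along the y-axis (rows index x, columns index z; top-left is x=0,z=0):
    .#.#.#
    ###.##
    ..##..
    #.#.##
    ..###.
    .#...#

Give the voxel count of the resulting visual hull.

start: 6×6×6 = 216 voxels
step 1: project along z, AND mask (7/36) → |grid| = 42
step 2: project along y, AND mask (19/36) → |grid| = 22

remaining voxels: 22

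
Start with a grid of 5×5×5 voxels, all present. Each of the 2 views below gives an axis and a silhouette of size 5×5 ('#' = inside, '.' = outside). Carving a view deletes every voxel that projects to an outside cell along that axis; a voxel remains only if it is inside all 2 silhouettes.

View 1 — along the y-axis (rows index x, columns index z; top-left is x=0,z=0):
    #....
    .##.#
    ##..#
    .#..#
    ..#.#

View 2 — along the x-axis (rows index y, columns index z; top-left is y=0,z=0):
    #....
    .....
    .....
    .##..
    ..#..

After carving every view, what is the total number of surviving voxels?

full grid |V| = 125
after view 1 [y-axis, 11 of 25 cells solid] → remaining = 55
after view 2 [x-axis, 4 of 25 cells solid] → remaining = 9

9 voxels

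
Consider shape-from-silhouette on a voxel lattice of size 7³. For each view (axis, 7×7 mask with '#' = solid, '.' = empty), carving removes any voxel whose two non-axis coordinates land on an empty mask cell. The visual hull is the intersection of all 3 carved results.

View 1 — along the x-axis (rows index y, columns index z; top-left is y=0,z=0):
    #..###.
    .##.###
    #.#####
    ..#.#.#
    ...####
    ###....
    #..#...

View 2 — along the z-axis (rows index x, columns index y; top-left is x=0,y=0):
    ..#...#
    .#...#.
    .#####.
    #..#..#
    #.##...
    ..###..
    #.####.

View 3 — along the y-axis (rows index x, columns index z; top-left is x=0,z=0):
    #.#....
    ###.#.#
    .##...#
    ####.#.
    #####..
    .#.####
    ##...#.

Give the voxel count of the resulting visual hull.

|visual hull| = 52

full grid |V| = 343
[1] x-view keeps 27 columns → grid now 189
[2] z-view keeps 23 columns → grid now 92
[3] y-view keeps 28 columns → grid now 52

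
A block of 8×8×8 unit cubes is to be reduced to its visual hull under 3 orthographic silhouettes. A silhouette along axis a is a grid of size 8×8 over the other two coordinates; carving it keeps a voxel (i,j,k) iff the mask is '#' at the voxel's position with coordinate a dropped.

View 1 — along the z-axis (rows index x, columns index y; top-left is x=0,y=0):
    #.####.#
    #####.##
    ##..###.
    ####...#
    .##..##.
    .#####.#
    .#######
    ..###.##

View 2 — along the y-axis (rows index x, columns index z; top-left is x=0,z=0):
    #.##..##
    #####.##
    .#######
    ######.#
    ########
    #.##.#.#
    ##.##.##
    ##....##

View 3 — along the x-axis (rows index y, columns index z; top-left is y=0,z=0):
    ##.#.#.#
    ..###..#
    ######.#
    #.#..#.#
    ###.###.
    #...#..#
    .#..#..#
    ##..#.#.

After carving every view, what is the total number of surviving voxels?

remaining voxels: 159

initial block: 8^3 = 512
carve view 1 (along z, XY-mask fill 45/64): 360 voxels remain
carve view 2 (along y, XZ-mask fill 49/64): 273 voxels remain
carve view 3 (along x, YZ-mask fill 36/64): 159 voxels remain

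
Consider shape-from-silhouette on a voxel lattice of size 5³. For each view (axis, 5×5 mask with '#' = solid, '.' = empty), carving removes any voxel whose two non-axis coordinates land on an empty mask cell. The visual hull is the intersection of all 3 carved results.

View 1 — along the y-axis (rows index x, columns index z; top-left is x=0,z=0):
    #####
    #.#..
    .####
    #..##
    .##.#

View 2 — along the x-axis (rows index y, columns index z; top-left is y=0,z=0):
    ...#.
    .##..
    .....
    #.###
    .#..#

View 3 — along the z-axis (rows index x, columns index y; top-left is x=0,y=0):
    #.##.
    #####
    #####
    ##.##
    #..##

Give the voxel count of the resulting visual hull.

voxel count = 25

full grid |V| = 125
after view 1 [y-axis, 17 of 25 cells solid] → remaining = 85
after view 2 [x-axis, 9 of 25 cells solid] → remaining = 31
after view 3 [z-axis, 20 of 25 cells solid] → remaining = 25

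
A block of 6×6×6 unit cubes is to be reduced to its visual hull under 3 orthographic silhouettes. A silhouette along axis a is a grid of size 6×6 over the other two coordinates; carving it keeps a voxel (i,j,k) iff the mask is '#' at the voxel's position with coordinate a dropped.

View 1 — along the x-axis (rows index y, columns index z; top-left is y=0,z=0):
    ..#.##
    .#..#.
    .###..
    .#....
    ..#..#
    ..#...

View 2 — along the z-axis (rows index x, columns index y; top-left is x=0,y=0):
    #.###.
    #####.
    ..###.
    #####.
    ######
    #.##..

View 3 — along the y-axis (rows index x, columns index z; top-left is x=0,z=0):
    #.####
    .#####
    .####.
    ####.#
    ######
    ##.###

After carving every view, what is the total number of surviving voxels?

before carving: 216 voxels (6×6×6)
[1] x-view keeps 12 columns → grid now 72
[2] z-view keeps 26 columns → grid now 56
[3] y-view keeps 30 columns → grid now 49

remaining voxels: 49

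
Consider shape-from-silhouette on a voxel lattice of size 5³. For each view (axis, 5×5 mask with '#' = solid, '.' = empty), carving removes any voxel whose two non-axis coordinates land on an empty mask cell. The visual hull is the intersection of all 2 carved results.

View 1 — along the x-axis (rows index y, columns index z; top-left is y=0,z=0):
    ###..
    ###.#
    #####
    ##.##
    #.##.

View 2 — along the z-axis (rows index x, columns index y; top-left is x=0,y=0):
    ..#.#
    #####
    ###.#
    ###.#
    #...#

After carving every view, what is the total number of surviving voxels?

start: 5×5×5 = 125 voxels
V1 x: intersect with YZ mask (19 set) -- 95 left
V2 z: intersect with XY mask (17 set) -- 63 left

voxel count = 63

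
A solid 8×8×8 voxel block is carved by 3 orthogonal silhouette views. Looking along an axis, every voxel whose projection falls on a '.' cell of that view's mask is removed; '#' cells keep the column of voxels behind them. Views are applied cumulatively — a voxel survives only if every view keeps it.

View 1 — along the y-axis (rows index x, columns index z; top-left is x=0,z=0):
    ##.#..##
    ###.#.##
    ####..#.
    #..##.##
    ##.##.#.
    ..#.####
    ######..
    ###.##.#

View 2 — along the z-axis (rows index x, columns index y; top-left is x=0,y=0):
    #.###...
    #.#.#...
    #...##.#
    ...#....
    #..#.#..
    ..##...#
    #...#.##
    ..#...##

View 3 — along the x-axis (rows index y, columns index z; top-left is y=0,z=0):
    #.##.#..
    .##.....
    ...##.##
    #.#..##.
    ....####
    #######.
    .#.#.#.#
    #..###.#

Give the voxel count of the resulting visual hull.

start: 8×8×8 = 512 voxels
[1] y-view keeps 43 columns → grid now 344
[2] z-view keeps 25 columns → grid now 135
[3] x-view keeps 34 columns → grid now 70

|visual hull| = 70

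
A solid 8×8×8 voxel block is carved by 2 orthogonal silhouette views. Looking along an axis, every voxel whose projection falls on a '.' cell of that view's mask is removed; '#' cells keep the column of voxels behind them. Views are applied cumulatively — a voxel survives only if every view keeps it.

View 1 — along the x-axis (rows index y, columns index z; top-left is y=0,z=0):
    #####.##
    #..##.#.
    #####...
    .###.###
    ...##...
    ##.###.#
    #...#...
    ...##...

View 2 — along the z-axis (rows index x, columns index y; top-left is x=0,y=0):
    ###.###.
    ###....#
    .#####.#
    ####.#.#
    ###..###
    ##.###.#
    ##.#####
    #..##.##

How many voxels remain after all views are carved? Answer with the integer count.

before carving: 512 voxels (8×8×8)
[1] x-view keeps 34 columns → grid now 272
[2] z-view keeps 46 columns → grid now 200

|visual hull| = 200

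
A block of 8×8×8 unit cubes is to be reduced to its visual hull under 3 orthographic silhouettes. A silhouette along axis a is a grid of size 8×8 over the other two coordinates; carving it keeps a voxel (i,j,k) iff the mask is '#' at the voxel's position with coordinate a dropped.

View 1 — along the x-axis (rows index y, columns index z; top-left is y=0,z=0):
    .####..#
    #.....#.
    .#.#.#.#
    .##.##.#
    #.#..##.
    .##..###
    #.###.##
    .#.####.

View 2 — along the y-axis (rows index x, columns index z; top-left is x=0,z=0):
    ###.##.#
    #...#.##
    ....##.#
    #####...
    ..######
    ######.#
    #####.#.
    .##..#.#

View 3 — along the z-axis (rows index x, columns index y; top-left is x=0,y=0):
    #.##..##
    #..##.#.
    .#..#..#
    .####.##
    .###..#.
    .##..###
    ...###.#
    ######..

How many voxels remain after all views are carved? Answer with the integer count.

initial block: 8^3 = 512
V1 x: intersect with YZ mask (36 set) -- 288 left
V2 y: intersect with XZ mask (41 set) -- 184 left
V3 z: intersect with XY mask (37 set) -- 107 left

voxel count = 107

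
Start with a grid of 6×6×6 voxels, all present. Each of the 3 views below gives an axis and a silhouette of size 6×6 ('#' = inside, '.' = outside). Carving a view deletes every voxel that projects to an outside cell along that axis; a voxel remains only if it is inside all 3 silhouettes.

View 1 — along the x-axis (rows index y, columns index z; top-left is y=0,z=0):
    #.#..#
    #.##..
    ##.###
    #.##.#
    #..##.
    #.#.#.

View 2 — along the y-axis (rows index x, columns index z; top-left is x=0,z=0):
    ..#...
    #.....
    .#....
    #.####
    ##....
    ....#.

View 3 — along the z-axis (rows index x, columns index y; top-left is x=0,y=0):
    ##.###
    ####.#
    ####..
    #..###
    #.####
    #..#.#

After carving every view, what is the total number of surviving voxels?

remaining voxels: 30

before carving: 216 voxels (6×6×6)
  1. axis=0 (YZ plane), |mask|=21  ⇒  voxels=126
  2. axis=1 (XZ plane), |mask|=11  ⇒  voxels=41
  3. axis=2 (XY plane), |mask|=26  ⇒  voxels=30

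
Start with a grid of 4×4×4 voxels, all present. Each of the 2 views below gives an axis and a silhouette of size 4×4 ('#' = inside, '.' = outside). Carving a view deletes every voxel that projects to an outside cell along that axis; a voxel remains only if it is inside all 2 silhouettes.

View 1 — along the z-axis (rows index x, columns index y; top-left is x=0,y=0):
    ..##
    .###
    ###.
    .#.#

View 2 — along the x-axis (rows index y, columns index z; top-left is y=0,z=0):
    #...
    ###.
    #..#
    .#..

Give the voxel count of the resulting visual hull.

remaining voxels: 19

full grid |V| = 64
V1 z: intersect with XY mask (10 set) -- 40 left
V2 x: intersect with YZ mask (7 set) -- 19 left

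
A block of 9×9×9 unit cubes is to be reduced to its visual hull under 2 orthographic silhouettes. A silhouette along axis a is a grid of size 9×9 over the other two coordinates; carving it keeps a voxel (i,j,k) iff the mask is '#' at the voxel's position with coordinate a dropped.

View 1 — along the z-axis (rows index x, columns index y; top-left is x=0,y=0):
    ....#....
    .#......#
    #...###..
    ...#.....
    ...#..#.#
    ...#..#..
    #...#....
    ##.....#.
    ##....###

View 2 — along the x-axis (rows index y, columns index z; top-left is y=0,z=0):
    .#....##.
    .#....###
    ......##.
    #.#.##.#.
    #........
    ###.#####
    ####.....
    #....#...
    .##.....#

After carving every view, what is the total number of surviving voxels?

remaining voxels: 79

start: 9×9×9 = 729 voxels
carve view 1 (along z, XY-mask fill 23/81): 207 voxels remain
carve view 2 (along x, YZ-mask fill 32/81): 79 voxels remain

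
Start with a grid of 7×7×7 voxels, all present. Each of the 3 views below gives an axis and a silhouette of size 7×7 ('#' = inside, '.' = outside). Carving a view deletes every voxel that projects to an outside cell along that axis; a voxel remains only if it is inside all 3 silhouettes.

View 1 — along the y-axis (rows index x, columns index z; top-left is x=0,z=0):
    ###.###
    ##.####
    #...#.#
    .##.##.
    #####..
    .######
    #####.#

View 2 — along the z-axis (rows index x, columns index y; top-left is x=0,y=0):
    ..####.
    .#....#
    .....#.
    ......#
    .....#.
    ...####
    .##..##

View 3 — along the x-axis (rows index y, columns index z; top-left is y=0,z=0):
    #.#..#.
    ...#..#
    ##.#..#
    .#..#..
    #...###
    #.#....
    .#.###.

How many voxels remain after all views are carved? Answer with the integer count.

remaining voxels: 44

start: 7×7×7 = 343 voxels
step 1: project along y, AND mask (36/49) → |grid| = 252
step 2: project along z, AND mask (17/49) → |grid| = 96
step 3: project along x, AND mask (21/49) → |grid| = 44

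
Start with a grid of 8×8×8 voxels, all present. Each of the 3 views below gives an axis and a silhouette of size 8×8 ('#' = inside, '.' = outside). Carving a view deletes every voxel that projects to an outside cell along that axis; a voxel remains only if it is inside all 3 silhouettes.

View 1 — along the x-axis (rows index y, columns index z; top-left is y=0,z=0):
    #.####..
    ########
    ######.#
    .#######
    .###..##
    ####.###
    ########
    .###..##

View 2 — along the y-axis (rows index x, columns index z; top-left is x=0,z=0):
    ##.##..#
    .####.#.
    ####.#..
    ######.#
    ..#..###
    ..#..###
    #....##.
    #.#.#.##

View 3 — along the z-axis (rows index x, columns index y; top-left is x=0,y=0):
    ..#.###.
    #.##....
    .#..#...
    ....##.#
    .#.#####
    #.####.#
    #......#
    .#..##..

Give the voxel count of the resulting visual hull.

remaining voxels: 107

full grid |V| = 512
carve view 1 (along x, YZ-mask fill 52/64): 416 voxels remain
carve view 2 (along y, XZ-mask fill 38/64): 248 voxels remain
carve view 3 (along z, XY-mask fill 29/64): 107 voxels remain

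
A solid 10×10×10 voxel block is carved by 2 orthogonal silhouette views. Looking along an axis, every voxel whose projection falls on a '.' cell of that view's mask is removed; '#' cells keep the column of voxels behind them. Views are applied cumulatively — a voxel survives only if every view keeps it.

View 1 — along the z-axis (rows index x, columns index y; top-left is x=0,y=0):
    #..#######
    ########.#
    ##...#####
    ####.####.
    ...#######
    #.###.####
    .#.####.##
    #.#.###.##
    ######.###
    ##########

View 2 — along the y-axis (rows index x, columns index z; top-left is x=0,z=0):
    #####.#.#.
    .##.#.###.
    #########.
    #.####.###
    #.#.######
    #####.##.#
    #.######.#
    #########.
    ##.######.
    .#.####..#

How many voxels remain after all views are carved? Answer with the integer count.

before carving: 1000 voxels (10×10×10)
step 1: project along z, AND mask (80/100) → |grid| = 800
step 2: project along y, AND mask (77/100) → |grid| = 608

|visual hull| = 608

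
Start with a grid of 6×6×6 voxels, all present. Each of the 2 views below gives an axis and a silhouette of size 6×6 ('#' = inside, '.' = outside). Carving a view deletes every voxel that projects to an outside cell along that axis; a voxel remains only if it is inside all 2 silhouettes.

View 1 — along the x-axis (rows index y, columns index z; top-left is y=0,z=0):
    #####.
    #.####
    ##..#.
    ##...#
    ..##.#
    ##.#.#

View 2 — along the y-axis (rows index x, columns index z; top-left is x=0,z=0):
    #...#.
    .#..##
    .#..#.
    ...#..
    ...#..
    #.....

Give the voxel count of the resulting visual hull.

39 voxels

full grid |V| = 216
after view 1 [x-axis, 23 of 36 cells solid] → remaining = 138
after view 2 [y-axis, 10 of 36 cells solid] → remaining = 39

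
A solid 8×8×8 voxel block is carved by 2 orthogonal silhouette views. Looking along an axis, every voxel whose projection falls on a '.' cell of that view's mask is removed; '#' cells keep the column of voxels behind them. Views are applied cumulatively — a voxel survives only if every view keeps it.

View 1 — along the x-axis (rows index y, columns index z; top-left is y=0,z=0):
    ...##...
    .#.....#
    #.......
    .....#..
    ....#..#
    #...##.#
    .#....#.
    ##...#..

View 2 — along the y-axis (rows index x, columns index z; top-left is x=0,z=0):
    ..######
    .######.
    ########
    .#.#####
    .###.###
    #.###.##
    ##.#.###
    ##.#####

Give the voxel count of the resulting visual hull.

initial block: 8^3 = 512
after view 1 [x-axis, 17 of 64 cells solid] → remaining = 136
after view 2 [y-axis, 51 of 64 cells solid] → remaining = 106

remaining voxels: 106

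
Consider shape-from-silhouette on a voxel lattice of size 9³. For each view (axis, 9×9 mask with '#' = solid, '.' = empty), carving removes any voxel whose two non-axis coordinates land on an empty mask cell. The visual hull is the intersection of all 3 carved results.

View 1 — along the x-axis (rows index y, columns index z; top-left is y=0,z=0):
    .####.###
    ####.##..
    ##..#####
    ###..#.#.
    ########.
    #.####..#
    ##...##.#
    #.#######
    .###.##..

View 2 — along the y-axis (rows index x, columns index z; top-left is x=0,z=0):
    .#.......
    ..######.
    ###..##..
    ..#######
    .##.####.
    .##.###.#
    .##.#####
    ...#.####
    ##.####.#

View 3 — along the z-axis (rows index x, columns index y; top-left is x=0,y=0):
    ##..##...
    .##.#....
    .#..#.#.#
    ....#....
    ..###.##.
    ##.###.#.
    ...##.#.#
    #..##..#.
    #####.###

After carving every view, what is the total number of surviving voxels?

start: 9×9×9 = 729 voxels
after view 1 [x-axis, 57 of 81 cells solid] → remaining = 513
after view 2 [y-axis, 50 of 81 cells solid] → remaining = 322
after view 3 [z-axis, 39 of 81 cells solid] → remaining = 163

|visual hull| = 163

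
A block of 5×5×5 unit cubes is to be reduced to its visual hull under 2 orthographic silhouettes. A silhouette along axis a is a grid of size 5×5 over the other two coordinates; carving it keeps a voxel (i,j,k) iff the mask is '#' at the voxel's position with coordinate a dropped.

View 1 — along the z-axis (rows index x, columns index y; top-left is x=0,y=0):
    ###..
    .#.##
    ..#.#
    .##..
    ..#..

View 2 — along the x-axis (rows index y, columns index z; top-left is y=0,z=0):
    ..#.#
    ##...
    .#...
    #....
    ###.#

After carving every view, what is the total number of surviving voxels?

start: 5×5×5 = 125 voxels
V1 z: intersect with XY mask (11 set) -- 55 left
V2 x: intersect with YZ mask (10 set) -- 21 left

|visual hull| = 21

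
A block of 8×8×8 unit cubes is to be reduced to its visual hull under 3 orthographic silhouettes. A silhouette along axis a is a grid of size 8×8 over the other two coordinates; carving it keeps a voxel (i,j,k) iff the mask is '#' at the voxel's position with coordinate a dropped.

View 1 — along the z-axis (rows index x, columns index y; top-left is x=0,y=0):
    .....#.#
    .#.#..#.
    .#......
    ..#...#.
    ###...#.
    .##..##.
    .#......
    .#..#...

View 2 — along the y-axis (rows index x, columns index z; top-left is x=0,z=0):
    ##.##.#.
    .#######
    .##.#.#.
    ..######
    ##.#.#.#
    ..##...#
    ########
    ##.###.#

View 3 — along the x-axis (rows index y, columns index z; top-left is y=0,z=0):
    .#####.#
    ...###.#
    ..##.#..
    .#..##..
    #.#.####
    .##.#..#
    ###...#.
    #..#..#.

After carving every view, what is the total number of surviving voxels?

start: 8×8×8 = 512 voxels
[1] z-view keeps 19 columns → grid now 152
[2] y-view keeps 44 columns → grid now 99
[3] x-view keeps 33 columns → grid now 51

remaining voxels: 51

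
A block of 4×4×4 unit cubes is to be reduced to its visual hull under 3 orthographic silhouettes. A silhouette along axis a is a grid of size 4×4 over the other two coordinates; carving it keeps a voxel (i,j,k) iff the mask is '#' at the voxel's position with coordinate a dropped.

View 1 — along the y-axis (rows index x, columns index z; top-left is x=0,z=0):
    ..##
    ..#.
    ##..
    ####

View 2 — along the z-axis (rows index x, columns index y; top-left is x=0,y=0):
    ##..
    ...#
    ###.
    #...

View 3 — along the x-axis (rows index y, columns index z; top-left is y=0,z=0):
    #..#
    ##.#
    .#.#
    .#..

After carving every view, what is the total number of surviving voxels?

8 voxels

full grid |V| = 64
V1 y: intersect with XZ mask (9 set) -- 36 left
V2 z: intersect with XY mask (7 set) -- 15 left
V3 x: intersect with YZ mask (8 set) -- 8 left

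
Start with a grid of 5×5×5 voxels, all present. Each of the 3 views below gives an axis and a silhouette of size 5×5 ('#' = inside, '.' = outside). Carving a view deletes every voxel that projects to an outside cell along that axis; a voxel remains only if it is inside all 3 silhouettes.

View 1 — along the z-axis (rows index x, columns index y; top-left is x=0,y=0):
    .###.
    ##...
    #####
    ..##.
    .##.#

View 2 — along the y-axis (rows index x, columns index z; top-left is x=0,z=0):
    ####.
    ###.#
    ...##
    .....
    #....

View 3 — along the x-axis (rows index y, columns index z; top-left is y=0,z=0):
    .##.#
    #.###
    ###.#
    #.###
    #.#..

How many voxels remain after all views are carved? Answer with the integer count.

24 voxels

start: 5×5×5 = 125 voxels
carve view 1 (along z, XY-mask fill 15/25): 75 voxels remain
carve view 2 (along y, XZ-mask fill 11/25): 33 voxels remain
carve view 3 (along x, YZ-mask fill 17/25): 24 voxels remain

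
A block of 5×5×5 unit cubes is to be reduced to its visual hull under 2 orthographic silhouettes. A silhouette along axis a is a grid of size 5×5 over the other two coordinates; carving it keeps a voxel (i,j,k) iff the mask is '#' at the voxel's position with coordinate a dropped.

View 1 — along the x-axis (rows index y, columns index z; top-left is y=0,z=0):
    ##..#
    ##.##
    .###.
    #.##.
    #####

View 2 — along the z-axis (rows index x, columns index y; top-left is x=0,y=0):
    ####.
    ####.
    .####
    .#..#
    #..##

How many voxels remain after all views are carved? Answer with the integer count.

start: 5×5×5 = 125 voxels
V1 x: intersect with YZ mask (18 set) -- 90 left
V2 z: intersect with XY mask (17 set) -- 61 left

|visual hull| = 61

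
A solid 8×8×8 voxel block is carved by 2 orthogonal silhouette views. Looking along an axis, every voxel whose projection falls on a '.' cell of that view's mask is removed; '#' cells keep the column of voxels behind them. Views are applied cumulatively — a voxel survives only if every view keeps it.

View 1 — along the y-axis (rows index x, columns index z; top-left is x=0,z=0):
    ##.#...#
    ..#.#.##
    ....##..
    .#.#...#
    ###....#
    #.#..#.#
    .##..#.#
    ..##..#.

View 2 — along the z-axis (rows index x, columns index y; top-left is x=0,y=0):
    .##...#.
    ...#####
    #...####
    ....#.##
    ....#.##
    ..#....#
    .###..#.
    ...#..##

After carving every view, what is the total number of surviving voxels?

before carving: 512 voxels (8×8×8)
step 1: project along y, AND mask (28/64) → |grid| = 224
step 2: project along z, AND mask (28/64) → |grid| = 96

voxel count = 96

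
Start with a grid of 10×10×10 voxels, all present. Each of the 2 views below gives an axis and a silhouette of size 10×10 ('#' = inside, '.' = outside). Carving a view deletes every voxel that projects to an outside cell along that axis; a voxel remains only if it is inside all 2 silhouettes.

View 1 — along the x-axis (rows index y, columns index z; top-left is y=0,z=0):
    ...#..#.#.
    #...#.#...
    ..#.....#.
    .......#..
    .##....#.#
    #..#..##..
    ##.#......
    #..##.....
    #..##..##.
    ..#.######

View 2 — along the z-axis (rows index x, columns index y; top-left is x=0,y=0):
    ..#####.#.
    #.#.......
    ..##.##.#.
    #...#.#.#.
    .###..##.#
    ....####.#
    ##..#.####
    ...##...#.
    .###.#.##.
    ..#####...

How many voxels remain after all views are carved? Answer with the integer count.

164 voxels

before carving: 1000 voxels (10×10×10)
V1 x: intersect with YZ mask (35 set) -- 350 left
V2 z: intersect with XY mask (49 set) -- 164 left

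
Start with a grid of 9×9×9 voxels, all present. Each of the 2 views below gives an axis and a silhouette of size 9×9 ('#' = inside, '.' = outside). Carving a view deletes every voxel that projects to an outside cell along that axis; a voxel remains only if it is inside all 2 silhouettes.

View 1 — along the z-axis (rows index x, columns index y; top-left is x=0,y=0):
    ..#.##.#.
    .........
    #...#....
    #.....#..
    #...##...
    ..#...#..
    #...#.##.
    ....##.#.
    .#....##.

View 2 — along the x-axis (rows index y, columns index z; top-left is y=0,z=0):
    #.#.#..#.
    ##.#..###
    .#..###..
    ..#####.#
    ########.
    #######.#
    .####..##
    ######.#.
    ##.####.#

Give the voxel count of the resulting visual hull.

voxel count = 146

full grid |V| = 729
[1] z-view keeps 23 columns → grid now 207
[2] x-view keeps 56 columns → grid now 146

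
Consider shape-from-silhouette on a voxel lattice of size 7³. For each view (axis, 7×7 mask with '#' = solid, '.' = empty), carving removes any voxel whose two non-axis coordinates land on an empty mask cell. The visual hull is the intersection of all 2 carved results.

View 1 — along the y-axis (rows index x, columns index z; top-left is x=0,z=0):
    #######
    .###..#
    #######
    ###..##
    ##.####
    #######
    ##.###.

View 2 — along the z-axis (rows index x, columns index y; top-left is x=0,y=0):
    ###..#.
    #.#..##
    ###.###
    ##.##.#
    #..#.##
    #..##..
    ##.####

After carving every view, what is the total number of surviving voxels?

full grid |V| = 343
after view 1 [y-axis, 41 of 49 cells solid] → remaining = 287
after view 2 [z-axis, 32 of 49 cells solid] → remaining = 186

remaining voxels: 186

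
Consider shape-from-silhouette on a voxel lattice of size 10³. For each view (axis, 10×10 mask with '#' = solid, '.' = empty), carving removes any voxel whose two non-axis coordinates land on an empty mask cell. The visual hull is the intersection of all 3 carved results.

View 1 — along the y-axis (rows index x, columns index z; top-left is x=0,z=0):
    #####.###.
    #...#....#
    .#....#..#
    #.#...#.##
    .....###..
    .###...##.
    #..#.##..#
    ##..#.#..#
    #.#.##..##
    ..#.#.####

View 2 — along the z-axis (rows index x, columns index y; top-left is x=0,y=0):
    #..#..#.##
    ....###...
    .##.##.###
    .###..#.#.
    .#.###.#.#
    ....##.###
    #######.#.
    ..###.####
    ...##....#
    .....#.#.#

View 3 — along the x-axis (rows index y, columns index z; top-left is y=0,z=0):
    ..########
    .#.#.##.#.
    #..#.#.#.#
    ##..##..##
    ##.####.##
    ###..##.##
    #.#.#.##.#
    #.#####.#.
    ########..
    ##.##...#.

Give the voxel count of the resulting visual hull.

before carving: 1000 voxels (10×10×10)
after view 1 [y-axis, 49 of 100 cells solid] → remaining = 490
after view 2 [z-axis, 52 of 100 cells solid] → remaining = 249
after view 3 [x-axis, 65 of 100 cells solid] → remaining = 165

remaining voxels: 165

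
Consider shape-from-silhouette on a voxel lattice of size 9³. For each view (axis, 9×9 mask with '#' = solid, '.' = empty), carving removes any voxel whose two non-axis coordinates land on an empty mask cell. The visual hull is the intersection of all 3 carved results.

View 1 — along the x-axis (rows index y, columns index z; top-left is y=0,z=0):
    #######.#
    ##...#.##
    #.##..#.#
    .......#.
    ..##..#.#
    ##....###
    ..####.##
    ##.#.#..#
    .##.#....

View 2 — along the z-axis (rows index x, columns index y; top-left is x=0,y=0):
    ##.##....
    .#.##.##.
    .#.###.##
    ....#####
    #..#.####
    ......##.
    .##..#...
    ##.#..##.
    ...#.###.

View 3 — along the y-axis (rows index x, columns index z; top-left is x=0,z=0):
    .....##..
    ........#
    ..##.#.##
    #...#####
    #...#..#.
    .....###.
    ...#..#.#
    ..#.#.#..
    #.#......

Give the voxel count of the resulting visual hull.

voxel count = 61

initial block: 9^3 = 729
carve view 1 (along x, YZ-mask fill 42/81): 378 voxels remain
carve view 2 (along z, XY-mask fill 40/81): 181 voxels remain
carve view 3 (along y, XZ-mask fill 28/81): 61 voxels remain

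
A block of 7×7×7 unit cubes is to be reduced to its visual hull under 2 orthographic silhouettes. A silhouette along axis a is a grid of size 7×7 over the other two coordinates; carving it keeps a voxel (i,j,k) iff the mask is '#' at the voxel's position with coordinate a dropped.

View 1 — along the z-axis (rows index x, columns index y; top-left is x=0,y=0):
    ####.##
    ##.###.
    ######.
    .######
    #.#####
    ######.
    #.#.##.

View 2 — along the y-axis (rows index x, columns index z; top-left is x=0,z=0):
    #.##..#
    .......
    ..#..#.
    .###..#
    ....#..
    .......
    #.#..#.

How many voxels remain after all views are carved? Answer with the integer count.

remaining voxels: 78

full grid |V| = 343
  1. axis=2 (XY plane), |mask|=39  ⇒  voxels=273
  2. axis=1 (XZ plane), |mask|=14  ⇒  voxels=78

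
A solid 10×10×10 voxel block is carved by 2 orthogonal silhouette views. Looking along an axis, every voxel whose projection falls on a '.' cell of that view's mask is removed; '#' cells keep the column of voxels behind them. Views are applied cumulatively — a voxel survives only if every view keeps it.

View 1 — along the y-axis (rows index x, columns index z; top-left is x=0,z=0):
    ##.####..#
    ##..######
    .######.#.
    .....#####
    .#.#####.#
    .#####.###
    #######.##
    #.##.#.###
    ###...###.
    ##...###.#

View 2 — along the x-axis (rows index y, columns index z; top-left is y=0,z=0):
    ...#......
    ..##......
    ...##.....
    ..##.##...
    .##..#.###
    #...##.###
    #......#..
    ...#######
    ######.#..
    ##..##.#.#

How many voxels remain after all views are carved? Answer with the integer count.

full grid |V| = 1000
after view 1 [y-axis, 70 of 100 cells solid] → remaining = 700
after view 2 [x-axis, 43 of 100 cells solid] → remaining = 299

voxel count = 299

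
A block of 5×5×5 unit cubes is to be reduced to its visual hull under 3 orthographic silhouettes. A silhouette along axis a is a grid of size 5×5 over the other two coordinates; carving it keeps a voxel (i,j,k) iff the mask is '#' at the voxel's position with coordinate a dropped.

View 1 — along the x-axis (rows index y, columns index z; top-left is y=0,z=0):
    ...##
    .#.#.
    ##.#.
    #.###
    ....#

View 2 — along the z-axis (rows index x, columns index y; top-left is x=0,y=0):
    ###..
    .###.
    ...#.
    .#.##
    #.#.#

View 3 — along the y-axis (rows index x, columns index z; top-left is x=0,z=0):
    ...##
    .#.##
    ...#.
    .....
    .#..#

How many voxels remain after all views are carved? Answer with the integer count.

remaining voxels: 14

before carving: 125 voxels (5×5×5)
step 1: project along x, AND mask (12/25) → |grid| = 60
step 2: project along z, AND mask (13/25) → |grid| = 33
step 3: project along y, AND mask (8/25) → |grid| = 14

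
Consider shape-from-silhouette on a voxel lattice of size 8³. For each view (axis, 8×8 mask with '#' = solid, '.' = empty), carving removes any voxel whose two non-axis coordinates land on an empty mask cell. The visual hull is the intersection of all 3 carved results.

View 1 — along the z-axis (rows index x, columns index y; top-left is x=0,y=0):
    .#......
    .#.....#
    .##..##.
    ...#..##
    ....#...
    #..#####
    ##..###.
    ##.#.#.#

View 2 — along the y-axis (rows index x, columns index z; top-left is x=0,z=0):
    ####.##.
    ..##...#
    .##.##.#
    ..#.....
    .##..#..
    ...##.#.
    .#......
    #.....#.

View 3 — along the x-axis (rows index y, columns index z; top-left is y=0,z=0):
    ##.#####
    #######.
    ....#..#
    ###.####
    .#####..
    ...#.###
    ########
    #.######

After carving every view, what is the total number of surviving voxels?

start: 8×8×8 = 512 voxels
after view 1 [z-axis, 27 of 64 cells solid] → remaining = 216
after view 2 [y-axis, 24 of 64 cells solid] → remaining = 71
after view 3 [x-axis, 47 of 64 cells solid] → remaining = 58

58 voxels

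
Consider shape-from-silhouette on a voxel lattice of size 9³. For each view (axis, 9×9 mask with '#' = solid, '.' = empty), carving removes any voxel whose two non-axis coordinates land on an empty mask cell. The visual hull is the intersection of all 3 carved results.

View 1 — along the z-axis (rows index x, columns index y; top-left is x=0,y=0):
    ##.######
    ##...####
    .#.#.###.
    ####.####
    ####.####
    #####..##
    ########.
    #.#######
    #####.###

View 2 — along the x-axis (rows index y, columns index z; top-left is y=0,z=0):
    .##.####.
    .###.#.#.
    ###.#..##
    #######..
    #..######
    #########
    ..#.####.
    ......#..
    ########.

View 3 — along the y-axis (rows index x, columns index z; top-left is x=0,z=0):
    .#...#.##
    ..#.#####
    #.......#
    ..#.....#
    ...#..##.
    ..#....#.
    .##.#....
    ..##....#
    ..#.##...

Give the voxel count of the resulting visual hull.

start: 9×9×9 = 729 voxels
  1. axis=2 (XY plane), |mask|=66  ⇒  voxels=594
  2. axis=0 (YZ plane), |mask|=54  ⇒  voxels=383
  3. axis=1 (XZ plane), |mask|=28  ⇒  voxels=131

|visual hull| = 131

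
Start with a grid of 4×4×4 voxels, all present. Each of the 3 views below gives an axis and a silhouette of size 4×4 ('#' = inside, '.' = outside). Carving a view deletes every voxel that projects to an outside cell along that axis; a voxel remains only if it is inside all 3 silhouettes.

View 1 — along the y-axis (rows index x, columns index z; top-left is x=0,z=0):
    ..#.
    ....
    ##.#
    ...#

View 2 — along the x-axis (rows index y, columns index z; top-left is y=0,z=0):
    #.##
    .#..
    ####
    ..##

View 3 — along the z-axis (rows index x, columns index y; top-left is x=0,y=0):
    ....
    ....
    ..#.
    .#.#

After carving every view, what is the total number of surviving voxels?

full grid |V| = 64
[1] y-view keeps 5 columns → grid now 20
[2] x-view keeps 10 columns → grid now 13
[3] z-view keeps 3 columns → grid now 4

remaining voxels: 4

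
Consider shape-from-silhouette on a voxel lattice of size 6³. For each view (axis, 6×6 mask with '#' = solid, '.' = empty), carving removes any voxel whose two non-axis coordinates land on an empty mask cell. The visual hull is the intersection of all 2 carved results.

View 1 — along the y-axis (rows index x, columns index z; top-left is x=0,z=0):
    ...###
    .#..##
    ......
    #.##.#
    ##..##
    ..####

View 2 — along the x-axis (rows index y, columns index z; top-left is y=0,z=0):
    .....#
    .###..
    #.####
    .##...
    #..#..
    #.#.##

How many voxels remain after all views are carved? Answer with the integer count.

start: 6×6×6 = 216 voxels
after view 1 [y-axis, 18 of 36 cells solid] → remaining = 108
after view 2 [x-axis, 17 of 36 cells solid] → remaining = 50

remaining voxels: 50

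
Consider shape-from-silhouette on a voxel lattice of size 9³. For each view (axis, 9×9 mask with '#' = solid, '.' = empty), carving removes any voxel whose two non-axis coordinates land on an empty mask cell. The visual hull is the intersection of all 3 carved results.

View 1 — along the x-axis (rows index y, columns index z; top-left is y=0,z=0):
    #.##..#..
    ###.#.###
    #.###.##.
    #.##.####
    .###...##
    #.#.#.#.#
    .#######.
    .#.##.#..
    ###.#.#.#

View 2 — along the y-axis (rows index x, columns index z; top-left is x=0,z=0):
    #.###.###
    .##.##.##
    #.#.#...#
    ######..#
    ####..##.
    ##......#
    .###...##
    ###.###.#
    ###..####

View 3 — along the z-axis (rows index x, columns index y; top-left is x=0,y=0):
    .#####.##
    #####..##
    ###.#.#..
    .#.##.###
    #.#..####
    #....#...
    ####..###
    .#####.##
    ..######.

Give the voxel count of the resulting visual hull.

initial block: 9^3 = 729
  1. axis=0 (YZ plane), |mask|=51  ⇒  voxels=459
  2. axis=1 (XZ plane), |mask|=52  ⇒  voxels=300
  3. axis=2 (XY plane), |mask|=53  ⇒  voxels=204

voxel count = 204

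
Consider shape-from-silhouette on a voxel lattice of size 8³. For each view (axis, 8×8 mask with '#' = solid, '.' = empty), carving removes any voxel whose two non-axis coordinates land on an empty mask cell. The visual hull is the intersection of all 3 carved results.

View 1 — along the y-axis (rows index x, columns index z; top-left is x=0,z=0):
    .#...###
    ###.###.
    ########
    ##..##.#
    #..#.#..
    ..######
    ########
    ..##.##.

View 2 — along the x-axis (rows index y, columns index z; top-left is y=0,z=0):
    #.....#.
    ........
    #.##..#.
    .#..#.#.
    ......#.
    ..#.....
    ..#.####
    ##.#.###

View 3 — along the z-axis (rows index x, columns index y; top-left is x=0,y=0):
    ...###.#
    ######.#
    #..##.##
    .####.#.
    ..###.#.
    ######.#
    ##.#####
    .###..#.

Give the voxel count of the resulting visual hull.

start: 8×8×8 = 512 voxels
[1] y-view keeps 44 columns → grid now 352
[2] x-view keeps 22 columns → grid now 122
[3] z-view keeps 43 columns → grid now 84

|visual hull| = 84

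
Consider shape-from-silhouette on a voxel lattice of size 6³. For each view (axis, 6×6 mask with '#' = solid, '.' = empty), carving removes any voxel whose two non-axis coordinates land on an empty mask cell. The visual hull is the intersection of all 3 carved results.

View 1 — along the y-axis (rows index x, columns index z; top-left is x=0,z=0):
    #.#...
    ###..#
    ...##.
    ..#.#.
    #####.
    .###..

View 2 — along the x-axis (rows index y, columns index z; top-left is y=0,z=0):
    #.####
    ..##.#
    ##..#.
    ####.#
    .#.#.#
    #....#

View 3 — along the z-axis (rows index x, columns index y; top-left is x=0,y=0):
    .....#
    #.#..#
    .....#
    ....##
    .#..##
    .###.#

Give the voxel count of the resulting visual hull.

start: 6×6×6 = 216 voxels
after view 1 [y-axis, 18 of 36 cells solid] → remaining = 108
after view 2 [x-axis, 21 of 36 cells solid] → remaining = 59
after view 3 [z-axis, 14 of 36 cells solid] → remaining = 19

|visual hull| = 19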